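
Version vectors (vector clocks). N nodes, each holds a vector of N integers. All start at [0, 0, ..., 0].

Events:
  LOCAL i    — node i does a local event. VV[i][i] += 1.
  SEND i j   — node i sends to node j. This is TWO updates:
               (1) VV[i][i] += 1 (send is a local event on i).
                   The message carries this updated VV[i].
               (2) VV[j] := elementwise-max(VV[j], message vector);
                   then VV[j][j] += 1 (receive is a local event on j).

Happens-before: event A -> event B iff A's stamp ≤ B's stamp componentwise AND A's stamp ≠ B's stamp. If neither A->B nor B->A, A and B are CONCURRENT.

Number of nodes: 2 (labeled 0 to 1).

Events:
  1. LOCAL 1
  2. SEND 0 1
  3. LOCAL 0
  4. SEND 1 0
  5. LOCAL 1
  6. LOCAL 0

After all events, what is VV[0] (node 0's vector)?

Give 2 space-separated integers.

Answer: 4 3

Derivation:
Initial: VV[0]=[0, 0]
Initial: VV[1]=[0, 0]
Event 1: LOCAL 1: VV[1][1]++ -> VV[1]=[0, 1]
Event 2: SEND 0->1: VV[0][0]++ -> VV[0]=[1, 0], msg_vec=[1, 0]; VV[1]=max(VV[1],msg_vec) then VV[1][1]++ -> VV[1]=[1, 2]
Event 3: LOCAL 0: VV[0][0]++ -> VV[0]=[2, 0]
Event 4: SEND 1->0: VV[1][1]++ -> VV[1]=[1, 3], msg_vec=[1, 3]; VV[0]=max(VV[0],msg_vec) then VV[0][0]++ -> VV[0]=[3, 3]
Event 5: LOCAL 1: VV[1][1]++ -> VV[1]=[1, 4]
Event 6: LOCAL 0: VV[0][0]++ -> VV[0]=[4, 3]
Final vectors: VV[0]=[4, 3]; VV[1]=[1, 4]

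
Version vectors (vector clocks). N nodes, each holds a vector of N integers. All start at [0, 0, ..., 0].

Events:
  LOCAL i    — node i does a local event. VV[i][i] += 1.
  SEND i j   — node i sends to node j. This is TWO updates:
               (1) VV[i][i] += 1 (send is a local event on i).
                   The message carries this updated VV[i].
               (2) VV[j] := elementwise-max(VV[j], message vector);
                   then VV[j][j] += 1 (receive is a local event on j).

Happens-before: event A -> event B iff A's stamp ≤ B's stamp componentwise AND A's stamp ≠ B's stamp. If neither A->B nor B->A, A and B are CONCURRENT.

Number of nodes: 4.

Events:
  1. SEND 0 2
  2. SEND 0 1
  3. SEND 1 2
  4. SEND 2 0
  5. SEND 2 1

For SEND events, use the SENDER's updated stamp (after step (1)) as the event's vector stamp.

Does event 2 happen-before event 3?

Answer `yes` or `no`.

Initial: VV[0]=[0, 0, 0, 0]
Initial: VV[1]=[0, 0, 0, 0]
Initial: VV[2]=[0, 0, 0, 0]
Initial: VV[3]=[0, 0, 0, 0]
Event 1: SEND 0->2: VV[0][0]++ -> VV[0]=[1, 0, 0, 0], msg_vec=[1, 0, 0, 0]; VV[2]=max(VV[2],msg_vec) then VV[2][2]++ -> VV[2]=[1, 0, 1, 0]
Event 2: SEND 0->1: VV[0][0]++ -> VV[0]=[2, 0, 0, 0], msg_vec=[2, 0, 0, 0]; VV[1]=max(VV[1],msg_vec) then VV[1][1]++ -> VV[1]=[2, 1, 0, 0]
Event 3: SEND 1->2: VV[1][1]++ -> VV[1]=[2, 2, 0, 0], msg_vec=[2, 2, 0, 0]; VV[2]=max(VV[2],msg_vec) then VV[2][2]++ -> VV[2]=[2, 2, 2, 0]
Event 4: SEND 2->0: VV[2][2]++ -> VV[2]=[2, 2, 3, 0], msg_vec=[2, 2, 3, 0]; VV[0]=max(VV[0],msg_vec) then VV[0][0]++ -> VV[0]=[3, 2, 3, 0]
Event 5: SEND 2->1: VV[2][2]++ -> VV[2]=[2, 2, 4, 0], msg_vec=[2, 2, 4, 0]; VV[1]=max(VV[1],msg_vec) then VV[1][1]++ -> VV[1]=[2, 3, 4, 0]
Event 2 stamp: [2, 0, 0, 0]
Event 3 stamp: [2, 2, 0, 0]
[2, 0, 0, 0] <= [2, 2, 0, 0]? True. Equal? False. Happens-before: True

Answer: yes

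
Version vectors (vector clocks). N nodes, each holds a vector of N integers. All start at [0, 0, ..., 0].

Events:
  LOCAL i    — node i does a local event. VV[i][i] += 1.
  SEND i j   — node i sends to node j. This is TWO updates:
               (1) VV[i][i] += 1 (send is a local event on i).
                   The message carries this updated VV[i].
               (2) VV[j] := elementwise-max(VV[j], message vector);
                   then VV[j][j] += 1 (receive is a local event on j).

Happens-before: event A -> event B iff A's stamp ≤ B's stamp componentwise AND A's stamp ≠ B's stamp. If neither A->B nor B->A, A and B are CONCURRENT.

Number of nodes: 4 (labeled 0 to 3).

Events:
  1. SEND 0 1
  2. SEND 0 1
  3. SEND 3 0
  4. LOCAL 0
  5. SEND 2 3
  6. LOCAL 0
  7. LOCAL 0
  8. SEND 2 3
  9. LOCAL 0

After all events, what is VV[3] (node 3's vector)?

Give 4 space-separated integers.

Answer: 0 0 2 3

Derivation:
Initial: VV[0]=[0, 0, 0, 0]
Initial: VV[1]=[0, 0, 0, 0]
Initial: VV[2]=[0, 0, 0, 0]
Initial: VV[3]=[0, 0, 0, 0]
Event 1: SEND 0->1: VV[0][0]++ -> VV[0]=[1, 0, 0, 0], msg_vec=[1, 0, 0, 0]; VV[1]=max(VV[1],msg_vec) then VV[1][1]++ -> VV[1]=[1, 1, 0, 0]
Event 2: SEND 0->1: VV[0][0]++ -> VV[0]=[2, 0, 0, 0], msg_vec=[2, 0, 0, 0]; VV[1]=max(VV[1],msg_vec) then VV[1][1]++ -> VV[1]=[2, 2, 0, 0]
Event 3: SEND 3->0: VV[3][3]++ -> VV[3]=[0, 0, 0, 1], msg_vec=[0, 0, 0, 1]; VV[0]=max(VV[0],msg_vec) then VV[0][0]++ -> VV[0]=[3, 0, 0, 1]
Event 4: LOCAL 0: VV[0][0]++ -> VV[0]=[4, 0, 0, 1]
Event 5: SEND 2->3: VV[2][2]++ -> VV[2]=[0, 0, 1, 0], msg_vec=[0, 0, 1, 0]; VV[3]=max(VV[3],msg_vec) then VV[3][3]++ -> VV[3]=[0, 0, 1, 2]
Event 6: LOCAL 0: VV[0][0]++ -> VV[0]=[5, 0, 0, 1]
Event 7: LOCAL 0: VV[0][0]++ -> VV[0]=[6, 0, 0, 1]
Event 8: SEND 2->3: VV[2][2]++ -> VV[2]=[0, 0, 2, 0], msg_vec=[0, 0, 2, 0]; VV[3]=max(VV[3],msg_vec) then VV[3][3]++ -> VV[3]=[0, 0, 2, 3]
Event 9: LOCAL 0: VV[0][0]++ -> VV[0]=[7, 0, 0, 1]
Final vectors: VV[0]=[7, 0, 0, 1]; VV[1]=[2, 2, 0, 0]; VV[2]=[0, 0, 2, 0]; VV[3]=[0, 0, 2, 3]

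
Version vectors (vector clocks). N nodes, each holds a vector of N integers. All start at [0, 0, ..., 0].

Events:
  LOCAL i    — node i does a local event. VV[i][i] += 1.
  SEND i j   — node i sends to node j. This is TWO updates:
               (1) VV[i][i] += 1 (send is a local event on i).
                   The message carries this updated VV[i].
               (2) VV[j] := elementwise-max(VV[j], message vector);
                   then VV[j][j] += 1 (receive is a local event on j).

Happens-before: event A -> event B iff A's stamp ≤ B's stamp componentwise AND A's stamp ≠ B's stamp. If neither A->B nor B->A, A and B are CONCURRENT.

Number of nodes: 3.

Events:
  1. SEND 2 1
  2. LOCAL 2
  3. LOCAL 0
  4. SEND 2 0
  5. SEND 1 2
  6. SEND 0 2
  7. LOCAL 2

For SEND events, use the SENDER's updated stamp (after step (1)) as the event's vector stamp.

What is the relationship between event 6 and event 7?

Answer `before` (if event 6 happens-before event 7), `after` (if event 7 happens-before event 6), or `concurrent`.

Answer: before

Derivation:
Initial: VV[0]=[0, 0, 0]
Initial: VV[1]=[0, 0, 0]
Initial: VV[2]=[0, 0, 0]
Event 1: SEND 2->1: VV[2][2]++ -> VV[2]=[0, 0, 1], msg_vec=[0, 0, 1]; VV[1]=max(VV[1],msg_vec) then VV[1][1]++ -> VV[1]=[0, 1, 1]
Event 2: LOCAL 2: VV[2][2]++ -> VV[2]=[0, 0, 2]
Event 3: LOCAL 0: VV[0][0]++ -> VV[0]=[1, 0, 0]
Event 4: SEND 2->0: VV[2][2]++ -> VV[2]=[0, 0, 3], msg_vec=[0, 0, 3]; VV[0]=max(VV[0],msg_vec) then VV[0][0]++ -> VV[0]=[2, 0, 3]
Event 5: SEND 1->2: VV[1][1]++ -> VV[1]=[0, 2, 1], msg_vec=[0, 2, 1]; VV[2]=max(VV[2],msg_vec) then VV[2][2]++ -> VV[2]=[0, 2, 4]
Event 6: SEND 0->2: VV[0][0]++ -> VV[0]=[3, 0, 3], msg_vec=[3, 0, 3]; VV[2]=max(VV[2],msg_vec) then VV[2][2]++ -> VV[2]=[3, 2, 5]
Event 7: LOCAL 2: VV[2][2]++ -> VV[2]=[3, 2, 6]
Event 6 stamp: [3, 0, 3]
Event 7 stamp: [3, 2, 6]
[3, 0, 3] <= [3, 2, 6]? True
[3, 2, 6] <= [3, 0, 3]? False
Relation: before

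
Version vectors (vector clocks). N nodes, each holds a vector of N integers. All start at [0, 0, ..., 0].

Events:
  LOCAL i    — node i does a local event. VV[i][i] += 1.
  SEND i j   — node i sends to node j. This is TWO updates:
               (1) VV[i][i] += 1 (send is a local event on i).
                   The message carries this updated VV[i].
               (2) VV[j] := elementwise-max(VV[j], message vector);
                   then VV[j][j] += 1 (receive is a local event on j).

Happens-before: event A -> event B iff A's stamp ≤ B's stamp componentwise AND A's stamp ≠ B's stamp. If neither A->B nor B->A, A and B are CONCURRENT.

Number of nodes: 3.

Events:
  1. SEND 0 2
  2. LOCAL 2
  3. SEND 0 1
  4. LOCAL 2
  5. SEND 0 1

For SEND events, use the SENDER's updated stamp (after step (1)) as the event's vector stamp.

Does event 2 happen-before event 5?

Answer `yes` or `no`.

Answer: no

Derivation:
Initial: VV[0]=[0, 0, 0]
Initial: VV[1]=[0, 0, 0]
Initial: VV[2]=[0, 0, 0]
Event 1: SEND 0->2: VV[0][0]++ -> VV[0]=[1, 0, 0], msg_vec=[1, 0, 0]; VV[2]=max(VV[2],msg_vec) then VV[2][2]++ -> VV[2]=[1, 0, 1]
Event 2: LOCAL 2: VV[2][2]++ -> VV[2]=[1, 0, 2]
Event 3: SEND 0->1: VV[0][0]++ -> VV[0]=[2, 0, 0], msg_vec=[2, 0, 0]; VV[1]=max(VV[1],msg_vec) then VV[1][1]++ -> VV[1]=[2, 1, 0]
Event 4: LOCAL 2: VV[2][2]++ -> VV[2]=[1, 0, 3]
Event 5: SEND 0->1: VV[0][0]++ -> VV[0]=[3, 0, 0], msg_vec=[3, 0, 0]; VV[1]=max(VV[1],msg_vec) then VV[1][1]++ -> VV[1]=[3, 2, 0]
Event 2 stamp: [1, 0, 2]
Event 5 stamp: [3, 0, 0]
[1, 0, 2] <= [3, 0, 0]? False. Equal? False. Happens-before: False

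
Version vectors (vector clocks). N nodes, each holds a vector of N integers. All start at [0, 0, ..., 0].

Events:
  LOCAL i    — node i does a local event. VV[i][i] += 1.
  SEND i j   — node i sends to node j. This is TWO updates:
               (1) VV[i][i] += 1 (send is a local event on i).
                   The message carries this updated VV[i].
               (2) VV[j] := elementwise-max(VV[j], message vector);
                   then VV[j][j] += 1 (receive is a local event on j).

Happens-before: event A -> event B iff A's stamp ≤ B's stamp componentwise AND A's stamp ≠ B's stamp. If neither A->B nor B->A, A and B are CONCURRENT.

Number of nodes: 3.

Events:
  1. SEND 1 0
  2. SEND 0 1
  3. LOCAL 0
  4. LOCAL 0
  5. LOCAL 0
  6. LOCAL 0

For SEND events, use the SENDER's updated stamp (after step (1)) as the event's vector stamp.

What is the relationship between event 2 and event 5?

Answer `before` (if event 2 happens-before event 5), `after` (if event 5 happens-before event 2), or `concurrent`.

Initial: VV[0]=[0, 0, 0]
Initial: VV[1]=[0, 0, 0]
Initial: VV[2]=[0, 0, 0]
Event 1: SEND 1->0: VV[1][1]++ -> VV[1]=[0, 1, 0], msg_vec=[0, 1, 0]; VV[0]=max(VV[0],msg_vec) then VV[0][0]++ -> VV[0]=[1, 1, 0]
Event 2: SEND 0->1: VV[0][0]++ -> VV[0]=[2, 1, 0], msg_vec=[2, 1, 0]; VV[1]=max(VV[1],msg_vec) then VV[1][1]++ -> VV[1]=[2, 2, 0]
Event 3: LOCAL 0: VV[0][0]++ -> VV[0]=[3, 1, 0]
Event 4: LOCAL 0: VV[0][0]++ -> VV[0]=[4, 1, 0]
Event 5: LOCAL 0: VV[0][0]++ -> VV[0]=[5, 1, 0]
Event 6: LOCAL 0: VV[0][0]++ -> VV[0]=[6, 1, 0]
Event 2 stamp: [2, 1, 0]
Event 5 stamp: [5, 1, 0]
[2, 1, 0] <= [5, 1, 0]? True
[5, 1, 0] <= [2, 1, 0]? False
Relation: before

Answer: before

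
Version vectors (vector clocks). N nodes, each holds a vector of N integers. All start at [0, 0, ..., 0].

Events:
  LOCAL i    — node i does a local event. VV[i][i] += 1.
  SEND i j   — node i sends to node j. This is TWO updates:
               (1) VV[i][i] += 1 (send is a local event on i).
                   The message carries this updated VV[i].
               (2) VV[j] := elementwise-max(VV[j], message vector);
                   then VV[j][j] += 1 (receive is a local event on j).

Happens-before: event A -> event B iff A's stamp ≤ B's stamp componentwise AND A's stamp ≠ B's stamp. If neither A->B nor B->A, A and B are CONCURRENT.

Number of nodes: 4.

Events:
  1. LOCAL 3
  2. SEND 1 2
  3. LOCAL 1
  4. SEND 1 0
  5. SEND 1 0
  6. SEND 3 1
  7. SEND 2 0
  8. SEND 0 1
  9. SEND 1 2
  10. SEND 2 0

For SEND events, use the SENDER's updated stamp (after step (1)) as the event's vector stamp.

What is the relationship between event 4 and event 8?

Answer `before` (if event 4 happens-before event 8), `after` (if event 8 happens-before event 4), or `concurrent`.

Initial: VV[0]=[0, 0, 0, 0]
Initial: VV[1]=[0, 0, 0, 0]
Initial: VV[2]=[0, 0, 0, 0]
Initial: VV[3]=[0, 0, 0, 0]
Event 1: LOCAL 3: VV[3][3]++ -> VV[3]=[0, 0, 0, 1]
Event 2: SEND 1->2: VV[1][1]++ -> VV[1]=[0, 1, 0, 0], msg_vec=[0, 1, 0, 0]; VV[2]=max(VV[2],msg_vec) then VV[2][2]++ -> VV[2]=[0, 1, 1, 0]
Event 3: LOCAL 1: VV[1][1]++ -> VV[1]=[0, 2, 0, 0]
Event 4: SEND 1->0: VV[1][1]++ -> VV[1]=[0, 3, 0, 0], msg_vec=[0, 3, 0, 0]; VV[0]=max(VV[0],msg_vec) then VV[0][0]++ -> VV[0]=[1, 3, 0, 0]
Event 5: SEND 1->0: VV[1][1]++ -> VV[1]=[0, 4, 0, 0], msg_vec=[0, 4, 0, 0]; VV[0]=max(VV[0],msg_vec) then VV[0][0]++ -> VV[0]=[2, 4, 0, 0]
Event 6: SEND 3->1: VV[3][3]++ -> VV[3]=[0, 0, 0, 2], msg_vec=[0, 0, 0, 2]; VV[1]=max(VV[1],msg_vec) then VV[1][1]++ -> VV[1]=[0, 5, 0, 2]
Event 7: SEND 2->0: VV[2][2]++ -> VV[2]=[0, 1, 2, 0], msg_vec=[0, 1, 2, 0]; VV[0]=max(VV[0],msg_vec) then VV[0][0]++ -> VV[0]=[3, 4, 2, 0]
Event 8: SEND 0->1: VV[0][0]++ -> VV[0]=[4, 4, 2, 0], msg_vec=[4, 4, 2, 0]; VV[1]=max(VV[1],msg_vec) then VV[1][1]++ -> VV[1]=[4, 6, 2, 2]
Event 9: SEND 1->2: VV[1][1]++ -> VV[1]=[4, 7, 2, 2], msg_vec=[4, 7, 2, 2]; VV[2]=max(VV[2],msg_vec) then VV[2][2]++ -> VV[2]=[4, 7, 3, 2]
Event 10: SEND 2->0: VV[2][2]++ -> VV[2]=[4, 7, 4, 2], msg_vec=[4, 7, 4, 2]; VV[0]=max(VV[0],msg_vec) then VV[0][0]++ -> VV[0]=[5, 7, 4, 2]
Event 4 stamp: [0, 3, 0, 0]
Event 8 stamp: [4, 4, 2, 0]
[0, 3, 0, 0] <= [4, 4, 2, 0]? True
[4, 4, 2, 0] <= [0, 3, 0, 0]? False
Relation: before

Answer: before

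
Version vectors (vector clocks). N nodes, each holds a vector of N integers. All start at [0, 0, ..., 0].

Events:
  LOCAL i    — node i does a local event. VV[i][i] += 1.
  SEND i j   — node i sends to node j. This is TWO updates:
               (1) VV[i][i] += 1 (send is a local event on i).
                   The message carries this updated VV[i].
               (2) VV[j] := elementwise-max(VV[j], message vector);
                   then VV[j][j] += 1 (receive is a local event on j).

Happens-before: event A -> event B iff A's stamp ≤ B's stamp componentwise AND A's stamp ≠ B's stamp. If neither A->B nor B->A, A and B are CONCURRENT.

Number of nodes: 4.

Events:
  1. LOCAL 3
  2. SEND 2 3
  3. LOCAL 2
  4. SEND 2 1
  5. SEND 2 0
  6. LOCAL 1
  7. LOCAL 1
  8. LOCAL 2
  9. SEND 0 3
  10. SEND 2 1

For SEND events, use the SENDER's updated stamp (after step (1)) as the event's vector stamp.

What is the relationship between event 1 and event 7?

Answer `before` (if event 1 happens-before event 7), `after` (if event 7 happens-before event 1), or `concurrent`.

Initial: VV[0]=[0, 0, 0, 0]
Initial: VV[1]=[0, 0, 0, 0]
Initial: VV[2]=[0, 0, 0, 0]
Initial: VV[3]=[0, 0, 0, 0]
Event 1: LOCAL 3: VV[3][3]++ -> VV[3]=[0, 0, 0, 1]
Event 2: SEND 2->3: VV[2][2]++ -> VV[2]=[0, 0, 1, 0], msg_vec=[0, 0, 1, 0]; VV[3]=max(VV[3],msg_vec) then VV[3][3]++ -> VV[3]=[0, 0, 1, 2]
Event 3: LOCAL 2: VV[2][2]++ -> VV[2]=[0, 0, 2, 0]
Event 4: SEND 2->1: VV[2][2]++ -> VV[2]=[0, 0, 3, 0], msg_vec=[0, 0, 3, 0]; VV[1]=max(VV[1],msg_vec) then VV[1][1]++ -> VV[1]=[0, 1, 3, 0]
Event 5: SEND 2->0: VV[2][2]++ -> VV[2]=[0, 0, 4, 0], msg_vec=[0, 0, 4, 0]; VV[0]=max(VV[0],msg_vec) then VV[0][0]++ -> VV[0]=[1, 0, 4, 0]
Event 6: LOCAL 1: VV[1][1]++ -> VV[1]=[0, 2, 3, 0]
Event 7: LOCAL 1: VV[1][1]++ -> VV[1]=[0, 3, 3, 0]
Event 8: LOCAL 2: VV[2][2]++ -> VV[2]=[0, 0, 5, 0]
Event 9: SEND 0->3: VV[0][0]++ -> VV[0]=[2, 0, 4, 0], msg_vec=[2, 0, 4, 0]; VV[3]=max(VV[3],msg_vec) then VV[3][3]++ -> VV[3]=[2, 0, 4, 3]
Event 10: SEND 2->1: VV[2][2]++ -> VV[2]=[0, 0, 6, 0], msg_vec=[0, 0, 6, 0]; VV[1]=max(VV[1],msg_vec) then VV[1][1]++ -> VV[1]=[0, 4, 6, 0]
Event 1 stamp: [0, 0, 0, 1]
Event 7 stamp: [0, 3, 3, 0]
[0, 0, 0, 1] <= [0, 3, 3, 0]? False
[0, 3, 3, 0] <= [0, 0, 0, 1]? False
Relation: concurrent

Answer: concurrent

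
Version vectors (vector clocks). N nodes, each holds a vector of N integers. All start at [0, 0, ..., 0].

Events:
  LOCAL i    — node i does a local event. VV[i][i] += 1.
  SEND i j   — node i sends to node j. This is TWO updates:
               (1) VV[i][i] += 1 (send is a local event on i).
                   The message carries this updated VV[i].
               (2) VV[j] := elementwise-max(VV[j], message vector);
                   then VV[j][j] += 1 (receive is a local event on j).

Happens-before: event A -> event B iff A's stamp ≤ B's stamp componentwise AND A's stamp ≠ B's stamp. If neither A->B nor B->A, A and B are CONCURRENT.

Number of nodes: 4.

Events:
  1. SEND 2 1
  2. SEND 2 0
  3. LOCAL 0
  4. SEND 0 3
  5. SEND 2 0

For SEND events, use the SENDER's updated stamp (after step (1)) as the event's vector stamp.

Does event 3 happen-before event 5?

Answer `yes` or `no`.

Answer: no

Derivation:
Initial: VV[0]=[0, 0, 0, 0]
Initial: VV[1]=[0, 0, 0, 0]
Initial: VV[2]=[0, 0, 0, 0]
Initial: VV[3]=[0, 0, 0, 0]
Event 1: SEND 2->1: VV[2][2]++ -> VV[2]=[0, 0, 1, 0], msg_vec=[0, 0, 1, 0]; VV[1]=max(VV[1],msg_vec) then VV[1][1]++ -> VV[1]=[0, 1, 1, 0]
Event 2: SEND 2->0: VV[2][2]++ -> VV[2]=[0, 0, 2, 0], msg_vec=[0, 0, 2, 0]; VV[0]=max(VV[0],msg_vec) then VV[0][0]++ -> VV[0]=[1, 0, 2, 0]
Event 3: LOCAL 0: VV[0][0]++ -> VV[0]=[2, 0, 2, 0]
Event 4: SEND 0->3: VV[0][0]++ -> VV[0]=[3, 0, 2, 0], msg_vec=[3, 0, 2, 0]; VV[3]=max(VV[3],msg_vec) then VV[3][3]++ -> VV[3]=[3, 0, 2, 1]
Event 5: SEND 2->0: VV[2][2]++ -> VV[2]=[0, 0, 3, 0], msg_vec=[0, 0, 3, 0]; VV[0]=max(VV[0],msg_vec) then VV[0][0]++ -> VV[0]=[4, 0, 3, 0]
Event 3 stamp: [2, 0, 2, 0]
Event 5 stamp: [0, 0, 3, 0]
[2, 0, 2, 0] <= [0, 0, 3, 0]? False. Equal? False. Happens-before: False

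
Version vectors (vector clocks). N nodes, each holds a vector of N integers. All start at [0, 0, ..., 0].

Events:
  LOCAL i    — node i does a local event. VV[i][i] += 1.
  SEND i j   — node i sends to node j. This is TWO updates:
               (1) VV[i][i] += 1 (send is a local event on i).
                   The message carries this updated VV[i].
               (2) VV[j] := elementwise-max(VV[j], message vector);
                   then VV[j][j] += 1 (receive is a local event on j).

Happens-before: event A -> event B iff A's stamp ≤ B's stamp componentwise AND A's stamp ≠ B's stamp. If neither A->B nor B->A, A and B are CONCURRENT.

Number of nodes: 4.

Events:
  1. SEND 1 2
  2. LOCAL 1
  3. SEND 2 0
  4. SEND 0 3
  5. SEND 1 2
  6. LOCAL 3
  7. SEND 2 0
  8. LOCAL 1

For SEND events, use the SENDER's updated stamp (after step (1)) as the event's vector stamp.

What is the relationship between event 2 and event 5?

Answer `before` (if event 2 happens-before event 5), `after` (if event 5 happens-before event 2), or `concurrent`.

Answer: before

Derivation:
Initial: VV[0]=[0, 0, 0, 0]
Initial: VV[1]=[0, 0, 0, 0]
Initial: VV[2]=[0, 0, 0, 0]
Initial: VV[3]=[0, 0, 0, 0]
Event 1: SEND 1->2: VV[1][1]++ -> VV[1]=[0, 1, 0, 0], msg_vec=[0, 1, 0, 0]; VV[2]=max(VV[2],msg_vec) then VV[2][2]++ -> VV[2]=[0, 1, 1, 0]
Event 2: LOCAL 1: VV[1][1]++ -> VV[1]=[0, 2, 0, 0]
Event 3: SEND 2->0: VV[2][2]++ -> VV[2]=[0, 1, 2, 0], msg_vec=[0, 1, 2, 0]; VV[0]=max(VV[0],msg_vec) then VV[0][0]++ -> VV[0]=[1, 1, 2, 0]
Event 4: SEND 0->3: VV[0][0]++ -> VV[0]=[2, 1, 2, 0], msg_vec=[2, 1, 2, 0]; VV[3]=max(VV[3],msg_vec) then VV[3][3]++ -> VV[3]=[2, 1, 2, 1]
Event 5: SEND 1->2: VV[1][1]++ -> VV[1]=[0, 3, 0, 0], msg_vec=[0, 3, 0, 0]; VV[2]=max(VV[2],msg_vec) then VV[2][2]++ -> VV[2]=[0, 3, 3, 0]
Event 6: LOCAL 3: VV[3][3]++ -> VV[3]=[2, 1, 2, 2]
Event 7: SEND 2->0: VV[2][2]++ -> VV[2]=[0, 3, 4, 0], msg_vec=[0, 3, 4, 0]; VV[0]=max(VV[0],msg_vec) then VV[0][0]++ -> VV[0]=[3, 3, 4, 0]
Event 8: LOCAL 1: VV[1][1]++ -> VV[1]=[0, 4, 0, 0]
Event 2 stamp: [0, 2, 0, 0]
Event 5 stamp: [0, 3, 0, 0]
[0, 2, 0, 0] <= [0, 3, 0, 0]? True
[0, 3, 0, 0] <= [0, 2, 0, 0]? False
Relation: before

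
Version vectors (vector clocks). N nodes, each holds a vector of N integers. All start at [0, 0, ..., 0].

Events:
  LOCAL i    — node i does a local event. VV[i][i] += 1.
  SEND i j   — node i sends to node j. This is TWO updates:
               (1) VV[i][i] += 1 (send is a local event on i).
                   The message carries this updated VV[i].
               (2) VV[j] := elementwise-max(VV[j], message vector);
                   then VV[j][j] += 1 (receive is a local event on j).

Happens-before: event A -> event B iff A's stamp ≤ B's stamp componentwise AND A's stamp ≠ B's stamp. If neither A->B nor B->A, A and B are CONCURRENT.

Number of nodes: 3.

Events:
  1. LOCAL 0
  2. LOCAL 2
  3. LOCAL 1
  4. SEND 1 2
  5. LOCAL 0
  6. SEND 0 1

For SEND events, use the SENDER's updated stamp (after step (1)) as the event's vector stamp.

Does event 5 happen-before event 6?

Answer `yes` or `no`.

Initial: VV[0]=[0, 0, 0]
Initial: VV[1]=[0, 0, 0]
Initial: VV[2]=[0, 0, 0]
Event 1: LOCAL 0: VV[0][0]++ -> VV[0]=[1, 0, 0]
Event 2: LOCAL 2: VV[2][2]++ -> VV[2]=[0, 0, 1]
Event 3: LOCAL 1: VV[1][1]++ -> VV[1]=[0, 1, 0]
Event 4: SEND 1->2: VV[1][1]++ -> VV[1]=[0, 2, 0], msg_vec=[0, 2, 0]; VV[2]=max(VV[2],msg_vec) then VV[2][2]++ -> VV[2]=[0, 2, 2]
Event 5: LOCAL 0: VV[0][0]++ -> VV[0]=[2, 0, 0]
Event 6: SEND 0->1: VV[0][0]++ -> VV[0]=[3, 0, 0], msg_vec=[3, 0, 0]; VV[1]=max(VV[1],msg_vec) then VV[1][1]++ -> VV[1]=[3, 3, 0]
Event 5 stamp: [2, 0, 0]
Event 6 stamp: [3, 0, 0]
[2, 0, 0] <= [3, 0, 0]? True. Equal? False. Happens-before: True

Answer: yes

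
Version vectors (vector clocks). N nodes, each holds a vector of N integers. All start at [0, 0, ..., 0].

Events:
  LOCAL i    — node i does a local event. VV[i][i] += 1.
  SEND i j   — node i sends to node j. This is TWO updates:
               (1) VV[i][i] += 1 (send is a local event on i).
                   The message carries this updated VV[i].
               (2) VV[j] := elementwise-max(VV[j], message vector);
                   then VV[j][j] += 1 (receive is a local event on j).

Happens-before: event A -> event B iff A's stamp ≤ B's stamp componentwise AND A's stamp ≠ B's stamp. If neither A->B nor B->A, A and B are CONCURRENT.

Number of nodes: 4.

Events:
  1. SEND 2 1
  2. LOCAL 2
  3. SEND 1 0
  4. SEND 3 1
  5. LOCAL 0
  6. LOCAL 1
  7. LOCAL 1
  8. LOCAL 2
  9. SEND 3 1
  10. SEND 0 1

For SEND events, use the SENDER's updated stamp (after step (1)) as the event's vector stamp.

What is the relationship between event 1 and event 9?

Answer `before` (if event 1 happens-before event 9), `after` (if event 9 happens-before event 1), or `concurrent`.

Initial: VV[0]=[0, 0, 0, 0]
Initial: VV[1]=[0, 0, 0, 0]
Initial: VV[2]=[0, 0, 0, 0]
Initial: VV[3]=[0, 0, 0, 0]
Event 1: SEND 2->1: VV[2][2]++ -> VV[2]=[0, 0, 1, 0], msg_vec=[0, 0, 1, 0]; VV[1]=max(VV[1],msg_vec) then VV[1][1]++ -> VV[1]=[0, 1, 1, 0]
Event 2: LOCAL 2: VV[2][2]++ -> VV[2]=[0, 0, 2, 0]
Event 3: SEND 1->0: VV[1][1]++ -> VV[1]=[0, 2, 1, 0], msg_vec=[0, 2, 1, 0]; VV[0]=max(VV[0],msg_vec) then VV[0][0]++ -> VV[0]=[1, 2, 1, 0]
Event 4: SEND 3->1: VV[3][3]++ -> VV[3]=[0, 0, 0, 1], msg_vec=[0, 0, 0, 1]; VV[1]=max(VV[1],msg_vec) then VV[1][1]++ -> VV[1]=[0, 3, 1, 1]
Event 5: LOCAL 0: VV[0][0]++ -> VV[0]=[2, 2, 1, 0]
Event 6: LOCAL 1: VV[1][1]++ -> VV[1]=[0, 4, 1, 1]
Event 7: LOCAL 1: VV[1][1]++ -> VV[1]=[0, 5, 1, 1]
Event 8: LOCAL 2: VV[2][2]++ -> VV[2]=[0, 0, 3, 0]
Event 9: SEND 3->1: VV[3][3]++ -> VV[3]=[0, 0, 0, 2], msg_vec=[0, 0, 0, 2]; VV[1]=max(VV[1],msg_vec) then VV[1][1]++ -> VV[1]=[0, 6, 1, 2]
Event 10: SEND 0->1: VV[0][0]++ -> VV[0]=[3, 2, 1, 0], msg_vec=[3, 2, 1, 0]; VV[1]=max(VV[1],msg_vec) then VV[1][1]++ -> VV[1]=[3, 7, 1, 2]
Event 1 stamp: [0, 0, 1, 0]
Event 9 stamp: [0, 0, 0, 2]
[0, 0, 1, 0] <= [0, 0, 0, 2]? False
[0, 0, 0, 2] <= [0, 0, 1, 0]? False
Relation: concurrent

Answer: concurrent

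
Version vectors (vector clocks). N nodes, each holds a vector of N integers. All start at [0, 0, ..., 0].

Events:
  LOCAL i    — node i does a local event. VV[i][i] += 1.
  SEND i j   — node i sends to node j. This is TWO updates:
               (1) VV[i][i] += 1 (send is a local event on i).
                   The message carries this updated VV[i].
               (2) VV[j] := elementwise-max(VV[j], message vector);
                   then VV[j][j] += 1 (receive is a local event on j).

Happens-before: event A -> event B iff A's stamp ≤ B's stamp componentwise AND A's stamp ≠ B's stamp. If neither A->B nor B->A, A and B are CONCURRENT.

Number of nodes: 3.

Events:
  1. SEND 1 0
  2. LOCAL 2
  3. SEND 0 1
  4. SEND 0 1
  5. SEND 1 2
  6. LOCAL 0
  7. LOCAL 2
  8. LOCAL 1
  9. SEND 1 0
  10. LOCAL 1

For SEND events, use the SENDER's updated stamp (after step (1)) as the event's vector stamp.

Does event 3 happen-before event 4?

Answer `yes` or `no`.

Initial: VV[0]=[0, 0, 0]
Initial: VV[1]=[0, 0, 0]
Initial: VV[2]=[0, 0, 0]
Event 1: SEND 1->0: VV[1][1]++ -> VV[1]=[0, 1, 0], msg_vec=[0, 1, 0]; VV[0]=max(VV[0],msg_vec) then VV[0][0]++ -> VV[0]=[1, 1, 0]
Event 2: LOCAL 2: VV[2][2]++ -> VV[2]=[0, 0, 1]
Event 3: SEND 0->1: VV[0][0]++ -> VV[0]=[2, 1, 0], msg_vec=[2, 1, 0]; VV[1]=max(VV[1],msg_vec) then VV[1][1]++ -> VV[1]=[2, 2, 0]
Event 4: SEND 0->1: VV[0][0]++ -> VV[0]=[3, 1, 0], msg_vec=[3, 1, 0]; VV[1]=max(VV[1],msg_vec) then VV[1][1]++ -> VV[1]=[3, 3, 0]
Event 5: SEND 1->2: VV[1][1]++ -> VV[1]=[3, 4, 0], msg_vec=[3, 4, 0]; VV[2]=max(VV[2],msg_vec) then VV[2][2]++ -> VV[2]=[3, 4, 2]
Event 6: LOCAL 0: VV[0][0]++ -> VV[0]=[4, 1, 0]
Event 7: LOCAL 2: VV[2][2]++ -> VV[2]=[3, 4, 3]
Event 8: LOCAL 1: VV[1][1]++ -> VV[1]=[3, 5, 0]
Event 9: SEND 1->0: VV[1][1]++ -> VV[1]=[3, 6, 0], msg_vec=[3, 6, 0]; VV[0]=max(VV[0],msg_vec) then VV[0][0]++ -> VV[0]=[5, 6, 0]
Event 10: LOCAL 1: VV[1][1]++ -> VV[1]=[3, 7, 0]
Event 3 stamp: [2, 1, 0]
Event 4 stamp: [3, 1, 0]
[2, 1, 0] <= [3, 1, 0]? True. Equal? False. Happens-before: True

Answer: yes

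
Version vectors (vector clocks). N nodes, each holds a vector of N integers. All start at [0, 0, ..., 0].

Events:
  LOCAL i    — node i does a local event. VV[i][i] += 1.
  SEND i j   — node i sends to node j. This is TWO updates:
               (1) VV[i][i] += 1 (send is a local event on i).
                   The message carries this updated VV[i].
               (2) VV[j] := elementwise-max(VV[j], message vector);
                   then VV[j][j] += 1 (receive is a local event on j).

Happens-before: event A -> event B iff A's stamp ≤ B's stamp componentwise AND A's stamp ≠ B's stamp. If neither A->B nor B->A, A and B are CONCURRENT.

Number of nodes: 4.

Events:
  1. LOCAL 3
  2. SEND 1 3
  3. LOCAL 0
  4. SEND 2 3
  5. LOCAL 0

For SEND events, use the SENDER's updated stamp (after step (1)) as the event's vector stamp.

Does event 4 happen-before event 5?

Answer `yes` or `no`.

Answer: no

Derivation:
Initial: VV[0]=[0, 0, 0, 0]
Initial: VV[1]=[0, 0, 0, 0]
Initial: VV[2]=[0, 0, 0, 0]
Initial: VV[3]=[0, 0, 0, 0]
Event 1: LOCAL 3: VV[3][3]++ -> VV[3]=[0, 0, 0, 1]
Event 2: SEND 1->3: VV[1][1]++ -> VV[1]=[0, 1, 0, 0], msg_vec=[0, 1, 0, 0]; VV[3]=max(VV[3],msg_vec) then VV[3][3]++ -> VV[3]=[0, 1, 0, 2]
Event 3: LOCAL 0: VV[0][0]++ -> VV[0]=[1, 0, 0, 0]
Event 4: SEND 2->3: VV[2][2]++ -> VV[2]=[0, 0, 1, 0], msg_vec=[0, 0, 1, 0]; VV[3]=max(VV[3],msg_vec) then VV[3][3]++ -> VV[3]=[0, 1, 1, 3]
Event 5: LOCAL 0: VV[0][0]++ -> VV[0]=[2, 0, 0, 0]
Event 4 stamp: [0, 0, 1, 0]
Event 5 stamp: [2, 0, 0, 0]
[0, 0, 1, 0] <= [2, 0, 0, 0]? False. Equal? False. Happens-before: False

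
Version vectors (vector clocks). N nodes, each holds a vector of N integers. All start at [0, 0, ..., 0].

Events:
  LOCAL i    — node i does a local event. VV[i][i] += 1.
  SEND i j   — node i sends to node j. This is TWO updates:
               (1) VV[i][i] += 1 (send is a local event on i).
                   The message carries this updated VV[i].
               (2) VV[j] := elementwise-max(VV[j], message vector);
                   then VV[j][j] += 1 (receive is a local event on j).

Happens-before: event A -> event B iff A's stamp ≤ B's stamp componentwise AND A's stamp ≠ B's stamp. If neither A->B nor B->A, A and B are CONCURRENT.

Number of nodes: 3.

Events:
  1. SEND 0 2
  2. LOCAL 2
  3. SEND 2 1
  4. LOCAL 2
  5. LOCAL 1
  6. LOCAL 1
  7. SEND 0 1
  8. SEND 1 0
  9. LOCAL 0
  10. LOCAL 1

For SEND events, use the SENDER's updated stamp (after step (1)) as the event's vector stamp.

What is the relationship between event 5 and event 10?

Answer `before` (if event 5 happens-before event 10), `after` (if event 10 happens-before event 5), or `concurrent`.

Initial: VV[0]=[0, 0, 0]
Initial: VV[1]=[0, 0, 0]
Initial: VV[2]=[0, 0, 0]
Event 1: SEND 0->2: VV[0][0]++ -> VV[0]=[1, 0, 0], msg_vec=[1, 0, 0]; VV[2]=max(VV[2],msg_vec) then VV[2][2]++ -> VV[2]=[1, 0, 1]
Event 2: LOCAL 2: VV[2][2]++ -> VV[2]=[1, 0, 2]
Event 3: SEND 2->1: VV[2][2]++ -> VV[2]=[1, 0, 3], msg_vec=[1, 0, 3]; VV[1]=max(VV[1],msg_vec) then VV[1][1]++ -> VV[1]=[1, 1, 3]
Event 4: LOCAL 2: VV[2][2]++ -> VV[2]=[1, 0, 4]
Event 5: LOCAL 1: VV[1][1]++ -> VV[1]=[1, 2, 3]
Event 6: LOCAL 1: VV[1][1]++ -> VV[1]=[1, 3, 3]
Event 7: SEND 0->1: VV[0][0]++ -> VV[0]=[2, 0, 0], msg_vec=[2, 0, 0]; VV[1]=max(VV[1],msg_vec) then VV[1][1]++ -> VV[1]=[2, 4, 3]
Event 8: SEND 1->0: VV[1][1]++ -> VV[1]=[2, 5, 3], msg_vec=[2, 5, 3]; VV[0]=max(VV[0],msg_vec) then VV[0][0]++ -> VV[0]=[3, 5, 3]
Event 9: LOCAL 0: VV[0][0]++ -> VV[0]=[4, 5, 3]
Event 10: LOCAL 1: VV[1][1]++ -> VV[1]=[2, 6, 3]
Event 5 stamp: [1, 2, 3]
Event 10 stamp: [2, 6, 3]
[1, 2, 3] <= [2, 6, 3]? True
[2, 6, 3] <= [1, 2, 3]? False
Relation: before

Answer: before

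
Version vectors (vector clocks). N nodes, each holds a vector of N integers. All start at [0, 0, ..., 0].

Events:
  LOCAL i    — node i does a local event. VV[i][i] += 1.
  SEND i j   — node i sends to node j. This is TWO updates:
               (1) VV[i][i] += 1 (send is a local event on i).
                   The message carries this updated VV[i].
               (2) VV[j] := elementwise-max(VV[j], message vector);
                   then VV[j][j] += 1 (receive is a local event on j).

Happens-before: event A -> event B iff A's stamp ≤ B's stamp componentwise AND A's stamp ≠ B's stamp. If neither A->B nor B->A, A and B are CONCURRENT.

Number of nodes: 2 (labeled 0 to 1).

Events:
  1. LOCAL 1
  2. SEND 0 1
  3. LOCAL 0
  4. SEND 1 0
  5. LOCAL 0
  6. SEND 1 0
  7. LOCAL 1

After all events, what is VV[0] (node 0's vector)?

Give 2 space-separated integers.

Initial: VV[0]=[0, 0]
Initial: VV[1]=[0, 0]
Event 1: LOCAL 1: VV[1][1]++ -> VV[1]=[0, 1]
Event 2: SEND 0->1: VV[0][0]++ -> VV[0]=[1, 0], msg_vec=[1, 0]; VV[1]=max(VV[1],msg_vec) then VV[1][1]++ -> VV[1]=[1, 2]
Event 3: LOCAL 0: VV[0][0]++ -> VV[0]=[2, 0]
Event 4: SEND 1->0: VV[1][1]++ -> VV[1]=[1, 3], msg_vec=[1, 3]; VV[0]=max(VV[0],msg_vec) then VV[0][0]++ -> VV[0]=[3, 3]
Event 5: LOCAL 0: VV[0][0]++ -> VV[0]=[4, 3]
Event 6: SEND 1->0: VV[1][1]++ -> VV[1]=[1, 4], msg_vec=[1, 4]; VV[0]=max(VV[0],msg_vec) then VV[0][0]++ -> VV[0]=[5, 4]
Event 7: LOCAL 1: VV[1][1]++ -> VV[1]=[1, 5]
Final vectors: VV[0]=[5, 4]; VV[1]=[1, 5]

Answer: 5 4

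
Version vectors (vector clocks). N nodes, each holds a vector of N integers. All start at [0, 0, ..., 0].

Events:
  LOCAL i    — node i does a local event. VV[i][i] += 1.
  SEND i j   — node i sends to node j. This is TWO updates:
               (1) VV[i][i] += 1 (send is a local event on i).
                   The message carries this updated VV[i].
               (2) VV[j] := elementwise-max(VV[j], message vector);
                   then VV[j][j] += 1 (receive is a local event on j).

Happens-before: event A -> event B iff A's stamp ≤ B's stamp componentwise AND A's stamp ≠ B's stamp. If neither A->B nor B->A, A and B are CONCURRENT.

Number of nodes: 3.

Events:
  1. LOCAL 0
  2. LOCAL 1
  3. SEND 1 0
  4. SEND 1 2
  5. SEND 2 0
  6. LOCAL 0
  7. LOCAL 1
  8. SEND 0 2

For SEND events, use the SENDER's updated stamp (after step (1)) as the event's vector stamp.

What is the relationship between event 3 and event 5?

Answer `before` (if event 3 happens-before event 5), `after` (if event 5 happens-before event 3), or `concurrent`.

Initial: VV[0]=[0, 0, 0]
Initial: VV[1]=[0, 0, 0]
Initial: VV[2]=[0, 0, 0]
Event 1: LOCAL 0: VV[0][0]++ -> VV[0]=[1, 0, 0]
Event 2: LOCAL 1: VV[1][1]++ -> VV[1]=[0, 1, 0]
Event 3: SEND 1->0: VV[1][1]++ -> VV[1]=[0, 2, 0], msg_vec=[0, 2, 0]; VV[0]=max(VV[0],msg_vec) then VV[0][0]++ -> VV[0]=[2, 2, 0]
Event 4: SEND 1->2: VV[1][1]++ -> VV[1]=[0, 3, 0], msg_vec=[0, 3, 0]; VV[2]=max(VV[2],msg_vec) then VV[2][2]++ -> VV[2]=[0, 3, 1]
Event 5: SEND 2->0: VV[2][2]++ -> VV[2]=[0, 3, 2], msg_vec=[0, 3, 2]; VV[0]=max(VV[0],msg_vec) then VV[0][0]++ -> VV[0]=[3, 3, 2]
Event 6: LOCAL 0: VV[0][0]++ -> VV[0]=[4, 3, 2]
Event 7: LOCAL 1: VV[1][1]++ -> VV[1]=[0, 4, 0]
Event 8: SEND 0->2: VV[0][0]++ -> VV[0]=[5, 3, 2], msg_vec=[5, 3, 2]; VV[2]=max(VV[2],msg_vec) then VV[2][2]++ -> VV[2]=[5, 3, 3]
Event 3 stamp: [0, 2, 0]
Event 5 stamp: [0, 3, 2]
[0, 2, 0] <= [0, 3, 2]? True
[0, 3, 2] <= [0, 2, 0]? False
Relation: before

Answer: before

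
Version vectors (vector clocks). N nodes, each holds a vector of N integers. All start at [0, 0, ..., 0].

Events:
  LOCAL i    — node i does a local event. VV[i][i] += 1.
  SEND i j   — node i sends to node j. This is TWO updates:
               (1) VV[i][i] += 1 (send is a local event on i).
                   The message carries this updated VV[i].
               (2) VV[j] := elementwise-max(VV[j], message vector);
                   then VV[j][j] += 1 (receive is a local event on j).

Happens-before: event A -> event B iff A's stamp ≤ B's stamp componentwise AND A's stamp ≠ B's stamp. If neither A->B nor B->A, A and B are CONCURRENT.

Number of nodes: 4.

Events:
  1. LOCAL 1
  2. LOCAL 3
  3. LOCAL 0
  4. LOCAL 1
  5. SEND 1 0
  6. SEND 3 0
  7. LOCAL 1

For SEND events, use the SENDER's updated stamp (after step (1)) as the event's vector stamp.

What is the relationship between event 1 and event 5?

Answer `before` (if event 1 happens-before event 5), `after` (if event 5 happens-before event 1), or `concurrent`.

Initial: VV[0]=[0, 0, 0, 0]
Initial: VV[1]=[0, 0, 0, 0]
Initial: VV[2]=[0, 0, 0, 0]
Initial: VV[3]=[0, 0, 0, 0]
Event 1: LOCAL 1: VV[1][1]++ -> VV[1]=[0, 1, 0, 0]
Event 2: LOCAL 3: VV[3][3]++ -> VV[3]=[0, 0, 0, 1]
Event 3: LOCAL 0: VV[0][0]++ -> VV[0]=[1, 0, 0, 0]
Event 4: LOCAL 1: VV[1][1]++ -> VV[1]=[0, 2, 0, 0]
Event 5: SEND 1->0: VV[1][1]++ -> VV[1]=[0, 3, 0, 0], msg_vec=[0, 3, 0, 0]; VV[0]=max(VV[0],msg_vec) then VV[0][0]++ -> VV[0]=[2, 3, 0, 0]
Event 6: SEND 3->0: VV[3][3]++ -> VV[3]=[0, 0, 0, 2], msg_vec=[0, 0, 0, 2]; VV[0]=max(VV[0],msg_vec) then VV[0][0]++ -> VV[0]=[3, 3, 0, 2]
Event 7: LOCAL 1: VV[1][1]++ -> VV[1]=[0, 4, 0, 0]
Event 1 stamp: [0, 1, 0, 0]
Event 5 stamp: [0, 3, 0, 0]
[0, 1, 0, 0] <= [0, 3, 0, 0]? True
[0, 3, 0, 0] <= [0, 1, 0, 0]? False
Relation: before

Answer: before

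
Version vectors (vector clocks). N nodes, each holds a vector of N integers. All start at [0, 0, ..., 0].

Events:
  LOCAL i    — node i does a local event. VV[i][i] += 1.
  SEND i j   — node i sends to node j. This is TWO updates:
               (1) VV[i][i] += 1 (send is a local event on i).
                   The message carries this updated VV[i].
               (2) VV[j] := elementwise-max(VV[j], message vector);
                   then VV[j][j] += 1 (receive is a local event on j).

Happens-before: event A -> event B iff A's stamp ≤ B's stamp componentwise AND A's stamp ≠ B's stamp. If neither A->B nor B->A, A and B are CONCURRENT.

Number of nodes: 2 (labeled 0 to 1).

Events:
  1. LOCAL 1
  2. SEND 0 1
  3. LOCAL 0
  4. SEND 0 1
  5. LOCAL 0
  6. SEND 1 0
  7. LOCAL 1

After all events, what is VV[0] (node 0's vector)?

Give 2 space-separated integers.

Answer: 5 4

Derivation:
Initial: VV[0]=[0, 0]
Initial: VV[1]=[0, 0]
Event 1: LOCAL 1: VV[1][1]++ -> VV[1]=[0, 1]
Event 2: SEND 0->1: VV[0][0]++ -> VV[0]=[1, 0], msg_vec=[1, 0]; VV[1]=max(VV[1],msg_vec) then VV[1][1]++ -> VV[1]=[1, 2]
Event 3: LOCAL 0: VV[0][0]++ -> VV[0]=[2, 0]
Event 4: SEND 0->1: VV[0][0]++ -> VV[0]=[3, 0], msg_vec=[3, 0]; VV[1]=max(VV[1],msg_vec) then VV[1][1]++ -> VV[1]=[3, 3]
Event 5: LOCAL 0: VV[0][0]++ -> VV[0]=[4, 0]
Event 6: SEND 1->0: VV[1][1]++ -> VV[1]=[3, 4], msg_vec=[3, 4]; VV[0]=max(VV[0],msg_vec) then VV[0][0]++ -> VV[0]=[5, 4]
Event 7: LOCAL 1: VV[1][1]++ -> VV[1]=[3, 5]
Final vectors: VV[0]=[5, 4]; VV[1]=[3, 5]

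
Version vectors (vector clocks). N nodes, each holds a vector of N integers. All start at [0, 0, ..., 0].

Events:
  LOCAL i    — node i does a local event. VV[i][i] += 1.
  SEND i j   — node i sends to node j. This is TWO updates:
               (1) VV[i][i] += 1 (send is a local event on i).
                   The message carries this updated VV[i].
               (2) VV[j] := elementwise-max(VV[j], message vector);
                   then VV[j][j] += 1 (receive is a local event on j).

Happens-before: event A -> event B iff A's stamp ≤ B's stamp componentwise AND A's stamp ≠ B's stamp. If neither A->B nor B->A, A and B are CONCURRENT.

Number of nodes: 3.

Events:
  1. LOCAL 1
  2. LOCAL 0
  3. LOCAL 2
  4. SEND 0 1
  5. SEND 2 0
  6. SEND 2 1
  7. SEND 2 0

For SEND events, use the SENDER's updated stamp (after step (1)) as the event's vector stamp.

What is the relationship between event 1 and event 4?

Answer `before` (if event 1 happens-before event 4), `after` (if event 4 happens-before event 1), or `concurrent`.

Initial: VV[0]=[0, 0, 0]
Initial: VV[1]=[0, 0, 0]
Initial: VV[2]=[0, 0, 0]
Event 1: LOCAL 1: VV[1][1]++ -> VV[1]=[0, 1, 0]
Event 2: LOCAL 0: VV[0][0]++ -> VV[0]=[1, 0, 0]
Event 3: LOCAL 2: VV[2][2]++ -> VV[2]=[0, 0, 1]
Event 4: SEND 0->1: VV[0][0]++ -> VV[0]=[2, 0, 0], msg_vec=[2, 0, 0]; VV[1]=max(VV[1],msg_vec) then VV[1][1]++ -> VV[1]=[2, 2, 0]
Event 5: SEND 2->0: VV[2][2]++ -> VV[2]=[0, 0, 2], msg_vec=[0, 0, 2]; VV[0]=max(VV[0],msg_vec) then VV[0][0]++ -> VV[0]=[3, 0, 2]
Event 6: SEND 2->1: VV[2][2]++ -> VV[2]=[0, 0, 3], msg_vec=[0, 0, 3]; VV[1]=max(VV[1],msg_vec) then VV[1][1]++ -> VV[1]=[2, 3, 3]
Event 7: SEND 2->0: VV[2][2]++ -> VV[2]=[0, 0, 4], msg_vec=[0, 0, 4]; VV[0]=max(VV[0],msg_vec) then VV[0][0]++ -> VV[0]=[4, 0, 4]
Event 1 stamp: [0, 1, 0]
Event 4 stamp: [2, 0, 0]
[0, 1, 0] <= [2, 0, 0]? False
[2, 0, 0] <= [0, 1, 0]? False
Relation: concurrent

Answer: concurrent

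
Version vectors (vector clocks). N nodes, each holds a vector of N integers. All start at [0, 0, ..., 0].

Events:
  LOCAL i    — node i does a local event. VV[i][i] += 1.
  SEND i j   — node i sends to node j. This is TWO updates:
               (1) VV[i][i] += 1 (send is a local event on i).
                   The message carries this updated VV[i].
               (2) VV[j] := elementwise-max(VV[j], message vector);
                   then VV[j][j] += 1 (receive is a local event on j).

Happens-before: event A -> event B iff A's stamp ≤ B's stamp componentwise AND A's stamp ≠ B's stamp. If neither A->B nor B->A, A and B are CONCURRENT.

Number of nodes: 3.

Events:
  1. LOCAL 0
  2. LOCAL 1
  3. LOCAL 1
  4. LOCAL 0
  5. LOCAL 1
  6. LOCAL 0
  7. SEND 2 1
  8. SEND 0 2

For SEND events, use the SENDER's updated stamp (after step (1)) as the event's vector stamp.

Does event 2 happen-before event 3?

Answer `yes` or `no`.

Initial: VV[0]=[0, 0, 0]
Initial: VV[1]=[0, 0, 0]
Initial: VV[2]=[0, 0, 0]
Event 1: LOCAL 0: VV[0][0]++ -> VV[0]=[1, 0, 0]
Event 2: LOCAL 1: VV[1][1]++ -> VV[1]=[0, 1, 0]
Event 3: LOCAL 1: VV[1][1]++ -> VV[1]=[0, 2, 0]
Event 4: LOCAL 0: VV[0][0]++ -> VV[0]=[2, 0, 0]
Event 5: LOCAL 1: VV[1][1]++ -> VV[1]=[0, 3, 0]
Event 6: LOCAL 0: VV[0][0]++ -> VV[0]=[3, 0, 0]
Event 7: SEND 2->1: VV[2][2]++ -> VV[2]=[0, 0, 1], msg_vec=[0, 0, 1]; VV[1]=max(VV[1],msg_vec) then VV[1][1]++ -> VV[1]=[0, 4, 1]
Event 8: SEND 0->2: VV[0][0]++ -> VV[0]=[4, 0, 0], msg_vec=[4, 0, 0]; VV[2]=max(VV[2],msg_vec) then VV[2][2]++ -> VV[2]=[4, 0, 2]
Event 2 stamp: [0, 1, 0]
Event 3 stamp: [0, 2, 0]
[0, 1, 0] <= [0, 2, 0]? True. Equal? False. Happens-before: True

Answer: yes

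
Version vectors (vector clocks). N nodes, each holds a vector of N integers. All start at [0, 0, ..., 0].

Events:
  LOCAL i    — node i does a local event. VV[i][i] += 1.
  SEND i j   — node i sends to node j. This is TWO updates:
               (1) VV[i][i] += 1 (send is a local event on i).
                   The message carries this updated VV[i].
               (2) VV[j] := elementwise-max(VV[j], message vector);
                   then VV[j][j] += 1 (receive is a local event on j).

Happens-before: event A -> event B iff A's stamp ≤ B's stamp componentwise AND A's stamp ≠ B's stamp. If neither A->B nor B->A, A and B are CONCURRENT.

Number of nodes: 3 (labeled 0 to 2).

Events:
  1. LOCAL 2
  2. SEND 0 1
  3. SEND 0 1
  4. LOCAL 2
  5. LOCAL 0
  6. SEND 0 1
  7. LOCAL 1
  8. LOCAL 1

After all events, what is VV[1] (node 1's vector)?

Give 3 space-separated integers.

Initial: VV[0]=[0, 0, 0]
Initial: VV[1]=[0, 0, 0]
Initial: VV[2]=[0, 0, 0]
Event 1: LOCAL 2: VV[2][2]++ -> VV[2]=[0, 0, 1]
Event 2: SEND 0->1: VV[0][0]++ -> VV[0]=[1, 0, 0], msg_vec=[1, 0, 0]; VV[1]=max(VV[1],msg_vec) then VV[1][1]++ -> VV[1]=[1, 1, 0]
Event 3: SEND 0->1: VV[0][0]++ -> VV[0]=[2, 0, 0], msg_vec=[2, 0, 0]; VV[1]=max(VV[1],msg_vec) then VV[1][1]++ -> VV[1]=[2, 2, 0]
Event 4: LOCAL 2: VV[2][2]++ -> VV[2]=[0, 0, 2]
Event 5: LOCAL 0: VV[0][0]++ -> VV[0]=[3, 0, 0]
Event 6: SEND 0->1: VV[0][0]++ -> VV[0]=[4, 0, 0], msg_vec=[4, 0, 0]; VV[1]=max(VV[1],msg_vec) then VV[1][1]++ -> VV[1]=[4, 3, 0]
Event 7: LOCAL 1: VV[1][1]++ -> VV[1]=[4, 4, 0]
Event 8: LOCAL 1: VV[1][1]++ -> VV[1]=[4, 5, 0]
Final vectors: VV[0]=[4, 0, 0]; VV[1]=[4, 5, 0]; VV[2]=[0, 0, 2]

Answer: 4 5 0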